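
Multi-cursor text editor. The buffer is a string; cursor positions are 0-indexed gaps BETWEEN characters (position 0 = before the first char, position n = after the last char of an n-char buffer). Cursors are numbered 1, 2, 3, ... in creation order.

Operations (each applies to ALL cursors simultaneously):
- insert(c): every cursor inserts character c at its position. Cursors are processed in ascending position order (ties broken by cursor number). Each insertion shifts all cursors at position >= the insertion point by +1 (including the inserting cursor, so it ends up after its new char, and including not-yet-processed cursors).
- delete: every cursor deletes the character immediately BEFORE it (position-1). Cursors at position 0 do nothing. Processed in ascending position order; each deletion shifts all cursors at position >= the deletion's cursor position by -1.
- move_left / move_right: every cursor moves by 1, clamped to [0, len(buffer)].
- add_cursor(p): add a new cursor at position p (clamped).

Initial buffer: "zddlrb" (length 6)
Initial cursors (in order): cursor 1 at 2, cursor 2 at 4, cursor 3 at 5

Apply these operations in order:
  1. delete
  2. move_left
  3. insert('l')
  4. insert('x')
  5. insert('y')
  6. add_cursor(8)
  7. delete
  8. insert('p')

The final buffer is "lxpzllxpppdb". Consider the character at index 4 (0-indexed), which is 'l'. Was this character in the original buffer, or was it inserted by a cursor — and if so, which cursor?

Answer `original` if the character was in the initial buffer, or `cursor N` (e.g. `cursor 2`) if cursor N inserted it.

Answer: cursor 2

Derivation:
After op 1 (delete): buffer="zdb" (len 3), cursors c1@1 c2@2 c3@2, authorship ...
After op 2 (move_left): buffer="zdb" (len 3), cursors c1@0 c2@1 c3@1, authorship ...
After op 3 (insert('l')): buffer="lzlldb" (len 6), cursors c1@1 c2@4 c3@4, authorship 1.23..
After op 4 (insert('x')): buffer="lxzllxxdb" (len 9), cursors c1@2 c2@7 c3@7, authorship 11.2323..
After op 5 (insert('y')): buffer="lxyzllxxyydb" (len 12), cursors c1@3 c2@10 c3@10, authorship 111.232323..
After op 6 (add_cursor(8)): buffer="lxyzllxxyydb" (len 12), cursors c1@3 c4@8 c2@10 c3@10, authorship 111.232323..
After op 7 (delete): buffer="lxzllxdb" (len 8), cursors c1@2 c2@6 c3@6 c4@6, authorship 11.232..
After op 8 (insert('p')): buffer="lxpzllxpppdb" (len 12), cursors c1@3 c2@10 c3@10 c4@10, authorship 111.232234..
Authorship (.=original, N=cursor N): 1 1 1 . 2 3 2 2 3 4 . .
Index 4: author = 2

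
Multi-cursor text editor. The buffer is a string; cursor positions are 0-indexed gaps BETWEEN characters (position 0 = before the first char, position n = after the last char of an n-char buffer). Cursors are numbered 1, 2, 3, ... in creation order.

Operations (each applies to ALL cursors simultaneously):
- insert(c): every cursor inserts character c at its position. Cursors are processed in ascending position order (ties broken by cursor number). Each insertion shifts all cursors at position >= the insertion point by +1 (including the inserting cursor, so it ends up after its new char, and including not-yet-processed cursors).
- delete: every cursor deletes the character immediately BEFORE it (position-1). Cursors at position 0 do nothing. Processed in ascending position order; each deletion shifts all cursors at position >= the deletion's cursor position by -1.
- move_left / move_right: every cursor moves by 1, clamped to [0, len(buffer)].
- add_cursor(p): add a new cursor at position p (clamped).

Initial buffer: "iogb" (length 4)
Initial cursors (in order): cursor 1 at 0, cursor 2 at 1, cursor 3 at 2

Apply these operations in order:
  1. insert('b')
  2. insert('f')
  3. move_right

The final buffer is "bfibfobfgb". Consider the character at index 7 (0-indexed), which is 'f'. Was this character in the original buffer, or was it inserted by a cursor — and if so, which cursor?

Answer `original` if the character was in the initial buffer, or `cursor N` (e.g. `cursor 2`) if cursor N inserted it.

Answer: cursor 3

Derivation:
After op 1 (insert('b')): buffer="bibobgb" (len 7), cursors c1@1 c2@3 c3@5, authorship 1.2.3..
After op 2 (insert('f')): buffer="bfibfobfgb" (len 10), cursors c1@2 c2@5 c3@8, authorship 11.22.33..
After op 3 (move_right): buffer="bfibfobfgb" (len 10), cursors c1@3 c2@6 c3@9, authorship 11.22.33..
Authorship (.=original, N=cursor N): 1 1 . 2 2 . 3 3 . .
Index 7: author = 3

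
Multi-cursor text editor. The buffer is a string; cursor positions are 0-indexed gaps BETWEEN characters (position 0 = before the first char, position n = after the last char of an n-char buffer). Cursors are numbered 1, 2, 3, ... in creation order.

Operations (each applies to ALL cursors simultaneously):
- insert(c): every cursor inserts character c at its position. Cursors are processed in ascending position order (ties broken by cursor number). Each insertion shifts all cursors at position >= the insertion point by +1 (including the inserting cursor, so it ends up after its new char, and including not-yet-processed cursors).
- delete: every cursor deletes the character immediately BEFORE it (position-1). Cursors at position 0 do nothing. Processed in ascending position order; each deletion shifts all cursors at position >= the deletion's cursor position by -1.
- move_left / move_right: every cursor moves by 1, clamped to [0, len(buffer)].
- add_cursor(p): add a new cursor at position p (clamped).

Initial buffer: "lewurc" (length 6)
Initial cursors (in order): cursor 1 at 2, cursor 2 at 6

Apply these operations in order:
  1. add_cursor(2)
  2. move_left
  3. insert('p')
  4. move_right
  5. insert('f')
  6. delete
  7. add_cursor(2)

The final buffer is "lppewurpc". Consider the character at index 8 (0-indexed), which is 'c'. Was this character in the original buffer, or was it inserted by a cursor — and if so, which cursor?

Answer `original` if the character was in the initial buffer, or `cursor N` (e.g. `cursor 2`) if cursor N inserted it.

After op 1 (add_cursor(2)): buffer="lewurc" (len 6), cursors c1@2 c3@2 c2@6, authorship ......
After op 2 (move_left): buffer="lewurc" (len 6), cursors c1@1 c3@1 c2@5, authorship ......
After op 3 (insert('p')): buffer="lppewurpc" (len 9), cursors c1@3 c3@3 c2@8, authorship .13....2.
After op 4 (move_right): buffer="lppewurpc" (len 9), cursors c1@4 c3@4 c2@9, authorship .13....2.
After op 5 (insert('f')): buffer="lppeffwurpcf" (len 12), cursors c1@6 c3@6 c2@12, authorship .13.13...2.2
After op 6 (delete): buffer="lppewurpc" (len 9), cursors c1@4 c3@4 c2@9, authorship .13....2.
After op 7 (add_cursor(2)): buffer="lppewurpc" (len 9), cursors c4@2 c1@4 c3@4 c2@9, authorship .13....2.
Authorship (.=original, N=cursor N): . 1 3 . . . . 2 .
Index 8: author = original

Answer: original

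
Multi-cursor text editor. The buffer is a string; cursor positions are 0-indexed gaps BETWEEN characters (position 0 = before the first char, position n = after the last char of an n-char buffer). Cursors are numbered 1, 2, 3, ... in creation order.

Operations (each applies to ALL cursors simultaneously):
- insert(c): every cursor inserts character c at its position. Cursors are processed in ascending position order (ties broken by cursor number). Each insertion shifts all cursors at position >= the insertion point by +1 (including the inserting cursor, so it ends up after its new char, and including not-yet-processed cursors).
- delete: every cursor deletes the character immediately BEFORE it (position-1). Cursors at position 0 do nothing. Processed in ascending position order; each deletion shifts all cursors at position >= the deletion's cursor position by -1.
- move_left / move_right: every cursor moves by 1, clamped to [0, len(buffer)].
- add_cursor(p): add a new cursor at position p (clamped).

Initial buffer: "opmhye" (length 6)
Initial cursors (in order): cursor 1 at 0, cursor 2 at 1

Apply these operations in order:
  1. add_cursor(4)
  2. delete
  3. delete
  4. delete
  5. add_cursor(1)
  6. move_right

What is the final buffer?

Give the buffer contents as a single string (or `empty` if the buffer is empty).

After op 1 (add_cursor(4)): buffer="opmhye" (len 6), cursors c1@0 c2@1 c3@4, authorship ......
After op 2 (delete): buffer="pmye" (len 4), cursors c1@0 c2@0 c3@2, authorship ....
After op 3 (delete): buffer="pye" (len 3), cursors c1@0 c2@0 c3@1, authorship ...
After op 4 (delete): buffer="ye" (len 2), cursors c1@0 c2@0 c3@0, authorship ..
After op 5 (add_cursor(1)): buffer="ye" (len 2), cursors c1@0 c2@0 c3@0 c4@1, authorship ..
After op 6 (move_right): buffer="ye" (len 2), cursors c1@1 c2@1 c3@1 c4@2, authorship ..

Answer: ye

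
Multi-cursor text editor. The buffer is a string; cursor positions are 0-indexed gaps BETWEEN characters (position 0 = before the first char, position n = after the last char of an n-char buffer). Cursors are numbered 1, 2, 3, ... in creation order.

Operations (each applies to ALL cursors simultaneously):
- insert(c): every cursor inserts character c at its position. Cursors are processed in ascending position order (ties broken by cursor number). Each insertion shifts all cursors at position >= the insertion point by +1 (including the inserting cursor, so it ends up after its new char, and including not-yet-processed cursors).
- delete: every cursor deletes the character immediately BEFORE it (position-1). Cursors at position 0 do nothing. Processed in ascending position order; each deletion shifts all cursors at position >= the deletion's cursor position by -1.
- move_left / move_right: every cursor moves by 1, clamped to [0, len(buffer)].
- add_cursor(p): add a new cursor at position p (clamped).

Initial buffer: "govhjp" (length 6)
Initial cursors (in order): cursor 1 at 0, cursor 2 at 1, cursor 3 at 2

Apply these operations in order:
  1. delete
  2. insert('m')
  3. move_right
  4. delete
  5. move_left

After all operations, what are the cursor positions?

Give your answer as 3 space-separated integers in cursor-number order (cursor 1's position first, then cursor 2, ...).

Answer: 0 0 0

Derivation:
After op 1 (delete): buffer="vhjp" (len 4), cursors c1@0 c2@0 c3@0, authorship ....
After op 2 (insert('m')): buffer="mmmvhjp" (len 7), cursors c1@3 c2@3 c3@3, authorship 123....
After op 3 (move_right): buffer="mmmvhjp" (len 7), cursors c1@4 c2@4 c3@4, authorship 123....
After op 4 (delete): buffer="mhjp" (len 4), cursors c1@1 c2@1 c3@1, authorship 1...
After op 5 (move_left): buffer="mhjp" (len 4), cursors c1@0 c2@0 c3@0, authorship 1...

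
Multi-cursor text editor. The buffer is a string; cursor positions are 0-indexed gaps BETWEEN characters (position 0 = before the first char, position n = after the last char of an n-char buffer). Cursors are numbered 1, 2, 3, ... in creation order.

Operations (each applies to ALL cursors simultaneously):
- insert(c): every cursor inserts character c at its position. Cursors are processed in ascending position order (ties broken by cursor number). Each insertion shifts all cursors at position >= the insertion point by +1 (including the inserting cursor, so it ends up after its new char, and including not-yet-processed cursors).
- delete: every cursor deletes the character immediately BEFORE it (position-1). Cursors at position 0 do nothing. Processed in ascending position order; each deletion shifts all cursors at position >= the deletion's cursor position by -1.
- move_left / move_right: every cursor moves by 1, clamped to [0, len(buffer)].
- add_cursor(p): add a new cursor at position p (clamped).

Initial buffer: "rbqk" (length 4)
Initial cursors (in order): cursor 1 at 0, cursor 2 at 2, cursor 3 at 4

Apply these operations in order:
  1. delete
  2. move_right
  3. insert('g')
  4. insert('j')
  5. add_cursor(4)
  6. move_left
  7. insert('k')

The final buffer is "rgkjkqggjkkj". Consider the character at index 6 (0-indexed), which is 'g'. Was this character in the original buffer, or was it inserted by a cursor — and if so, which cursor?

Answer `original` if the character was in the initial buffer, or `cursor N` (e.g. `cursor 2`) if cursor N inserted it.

Answer: cursor 2

Derivation:
After op 1 (delete): buffer="rq" (len 2), cursors c1@0 c2@1 c3@2, authorship ..
After op 2 (move_right): buffer="rq" (len 2), cursors c1@1 c2@2 c3@2, authorship ..
After op 3 (insert('g')): buffer="rgqgg" (len 5), cursors c1@2 c2@5 c3@5, authorship .1.23
After op 4 (insert('j')): buffer="rgjqggjj" (len 8), cursors c1@3 c2@8 c3@8, authorship .11.2323
After op 5 (add_cursor(4)): buffer="rgjqggjj" (len 8), cursors c1@3 c4@4 c2@8 c3@8, authorship .11.2323
After op 6 (move_left): buffer="rgjqggjj" (len 8), cursors c1@2 c4@3 c2@7 c3@7, authorship .11.2323
After op 7 (insert('k')): buffer="rgkjkqggjkkj" (len 12), cursors c1@3 c4@5 c2@11 c3@11, authorship .1114.232233
Authorship (.=original, N=cursor N): . 1 1 1 4 . 2 3 2 2 3 3
Index 6: author = 2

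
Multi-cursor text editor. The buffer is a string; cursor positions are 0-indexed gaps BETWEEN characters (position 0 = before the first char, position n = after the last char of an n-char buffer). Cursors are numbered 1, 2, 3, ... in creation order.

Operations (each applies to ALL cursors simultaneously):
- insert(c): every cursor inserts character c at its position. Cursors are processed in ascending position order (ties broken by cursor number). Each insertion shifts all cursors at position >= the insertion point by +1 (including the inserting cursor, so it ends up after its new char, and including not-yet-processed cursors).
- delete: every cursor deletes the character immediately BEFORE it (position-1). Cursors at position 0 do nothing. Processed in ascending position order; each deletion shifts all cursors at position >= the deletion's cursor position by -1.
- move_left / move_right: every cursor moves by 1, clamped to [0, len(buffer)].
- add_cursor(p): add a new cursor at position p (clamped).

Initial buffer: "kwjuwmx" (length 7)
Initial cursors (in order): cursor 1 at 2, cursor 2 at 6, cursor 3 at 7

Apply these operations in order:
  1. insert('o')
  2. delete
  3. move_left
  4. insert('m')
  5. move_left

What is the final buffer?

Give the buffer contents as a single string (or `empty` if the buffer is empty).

Answer: kmwjuwmmmx

Derivation:
After op 1 (insert('o')): buffer="kwojuwmoxo" (len 10), cursors c1@3 c2@8 c3@10, authorship ..1....2.3
After op 2 (delete): buffer="kwjuwmx" (len 7), cursors c1@2 c2@6 c3@7, authorship .......
After op 3 (move_left): buffer="kwjuwmx" (len 7), cursors c1@1 c2@5 c3@6, authorship .......
After op 4 (insert('m')): buffer="kmwjuwmmmx" (len 10), cursors c1@2 c2@7 c3@9, authorship .1....2.3.
After op 5 (move_left): buffer="kmwjuwmmmx" (len 10), cursors c1@1 c2@6 c3@8, authorship .1....2.3.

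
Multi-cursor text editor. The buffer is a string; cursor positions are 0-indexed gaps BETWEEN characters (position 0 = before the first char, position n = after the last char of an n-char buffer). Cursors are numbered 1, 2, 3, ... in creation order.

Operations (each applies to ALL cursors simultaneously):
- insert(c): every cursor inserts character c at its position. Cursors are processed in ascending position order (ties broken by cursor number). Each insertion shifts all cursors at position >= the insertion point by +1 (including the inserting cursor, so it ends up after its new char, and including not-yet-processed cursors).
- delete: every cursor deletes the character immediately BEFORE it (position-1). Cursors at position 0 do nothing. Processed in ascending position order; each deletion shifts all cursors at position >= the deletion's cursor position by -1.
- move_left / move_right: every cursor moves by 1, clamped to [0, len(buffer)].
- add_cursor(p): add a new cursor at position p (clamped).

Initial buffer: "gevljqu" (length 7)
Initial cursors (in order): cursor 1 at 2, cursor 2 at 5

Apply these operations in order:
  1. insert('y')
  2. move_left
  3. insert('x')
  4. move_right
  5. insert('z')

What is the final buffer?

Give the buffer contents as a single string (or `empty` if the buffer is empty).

After op 1 (insert('y')): buffer="geyvljyqu" (len 9), cursors c1@3 c2@7, authorship ..1...2..
After op 2 (move_left): buffer="geyvljyqu" (len 9), cursors c1@2 c2@6, authorship ..1...2..
After op 3 (insert('x')): buffer="gexyvljxyqu" (len 11), cursors c1@3 c2@8, authorship ..11...22..
After op 4 (move_right): buffer="gexyvljxyqu" (len 11), cursors c1@4 c2@9, authorship ..11...22..
After op 5 (insert('z')): buffer="gexyzvljxyzqu" (len 13), cursors c1@5 c2@11, authorship ..111...222..

Answer: gexyzvljxyzqu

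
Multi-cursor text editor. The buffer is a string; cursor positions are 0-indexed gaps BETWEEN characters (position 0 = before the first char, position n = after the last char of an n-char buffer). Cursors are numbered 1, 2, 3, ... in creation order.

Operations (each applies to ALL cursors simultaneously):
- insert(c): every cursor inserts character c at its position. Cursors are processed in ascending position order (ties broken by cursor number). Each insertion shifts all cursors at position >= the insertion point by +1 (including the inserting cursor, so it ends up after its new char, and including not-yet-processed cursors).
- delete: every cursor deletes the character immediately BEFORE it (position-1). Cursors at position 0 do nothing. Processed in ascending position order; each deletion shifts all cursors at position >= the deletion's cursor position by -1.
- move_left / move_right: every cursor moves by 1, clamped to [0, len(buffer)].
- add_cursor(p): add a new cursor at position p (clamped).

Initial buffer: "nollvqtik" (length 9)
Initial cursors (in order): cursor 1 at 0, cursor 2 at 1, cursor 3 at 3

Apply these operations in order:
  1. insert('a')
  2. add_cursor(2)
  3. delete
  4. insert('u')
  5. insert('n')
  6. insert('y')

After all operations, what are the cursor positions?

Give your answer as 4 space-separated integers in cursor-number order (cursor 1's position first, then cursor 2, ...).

After op 1 (insert('a')): buffer="anaolalvqtik" (len 12), cursors c1@1 c2@3 c3@6, authorship 1.2..3......
After op 2 (add_cursor(2)): buffer="anaolalvqtik" (len 12), cursors c1@1 c4@2 c2@3 c3@6, authorship 1.2..3......
After op 3 (delete): buffer="ollvqtik" (len 8), cursors c1@0 c2@0 c4@0 c3@2, authorship ........
After op 4 (insert('u')): buffer="uuuolulvqtik" (len 12), cursors c1@3 c2@3 c4@3 c3@6, authorship 124..3......
After op 5 (insert('n')): buffer="uuunnnolunlvqtik" (len 16), cursors c1@6 c2@6 c4@6 c3@10, authorship 124124..33......
After op 6 (insert('y')): buffer="uuunnnyyyolunylvqtik" (len 20), cursors c1@9 c2@9 c4@9 c3@14, authorship 124124124..333......

Answer: 9 9 14 9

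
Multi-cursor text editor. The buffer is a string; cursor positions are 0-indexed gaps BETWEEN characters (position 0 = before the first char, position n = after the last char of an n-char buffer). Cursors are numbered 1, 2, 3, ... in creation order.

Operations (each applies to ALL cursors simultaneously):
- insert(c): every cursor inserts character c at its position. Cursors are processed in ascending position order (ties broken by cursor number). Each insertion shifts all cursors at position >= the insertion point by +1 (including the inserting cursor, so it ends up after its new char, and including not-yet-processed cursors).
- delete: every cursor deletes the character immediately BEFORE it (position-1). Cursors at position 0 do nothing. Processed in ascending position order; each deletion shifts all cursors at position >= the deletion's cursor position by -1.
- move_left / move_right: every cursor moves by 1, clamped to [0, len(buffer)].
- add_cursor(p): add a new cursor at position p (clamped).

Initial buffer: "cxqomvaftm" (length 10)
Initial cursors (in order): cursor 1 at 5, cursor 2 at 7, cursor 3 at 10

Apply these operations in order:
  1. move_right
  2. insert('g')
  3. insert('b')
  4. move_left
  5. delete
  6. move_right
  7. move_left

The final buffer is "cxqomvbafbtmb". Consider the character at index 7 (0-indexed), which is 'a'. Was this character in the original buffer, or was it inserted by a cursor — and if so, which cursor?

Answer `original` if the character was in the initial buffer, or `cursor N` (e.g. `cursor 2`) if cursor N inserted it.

After op 1 (move_right): buffer="cxqomvaftm" (len 10), cursors c1@6 c2@8 c3@10, authorship ..........
After op 2 (insert('g')): buffer="cxqomvgafgtmg" (len 13), cursors c1@7 c2@10 c3@13, authorship ......1..2..3
After op 3 (insert('b')): buffer="cxqomvgbafgbtmgb" (len 16), cursors c1@8 c2@12 c3@16, authorship ......11..22..33
After op 4 (move_left): buffer="cxqomvgbafgbtmgb" (len 16), cursors c1@7 c2@11 c3@15, authorship ......11..22..33
After op 5 (delete): buffer="cxqomvbafbtmb" (len 13), cursors c1@6 c2@9 c3@12, authorship ......1..2..3
After op 6 (move_right): buffer="cxqomvbafbtmb" (len 13), cursors c1@7 c2@10 c3@13, authorship ......1..2..3
After op 7 (move_left): buffer="cxqomvbafbtmb" (len 13), cursors c1@6 c2@9 c3@12, authorship ......1..2..3
Authorship (.=original, N=cursor N): . . . . . . 1 . . 2 . . 3
Index 7: author = original

Answer: original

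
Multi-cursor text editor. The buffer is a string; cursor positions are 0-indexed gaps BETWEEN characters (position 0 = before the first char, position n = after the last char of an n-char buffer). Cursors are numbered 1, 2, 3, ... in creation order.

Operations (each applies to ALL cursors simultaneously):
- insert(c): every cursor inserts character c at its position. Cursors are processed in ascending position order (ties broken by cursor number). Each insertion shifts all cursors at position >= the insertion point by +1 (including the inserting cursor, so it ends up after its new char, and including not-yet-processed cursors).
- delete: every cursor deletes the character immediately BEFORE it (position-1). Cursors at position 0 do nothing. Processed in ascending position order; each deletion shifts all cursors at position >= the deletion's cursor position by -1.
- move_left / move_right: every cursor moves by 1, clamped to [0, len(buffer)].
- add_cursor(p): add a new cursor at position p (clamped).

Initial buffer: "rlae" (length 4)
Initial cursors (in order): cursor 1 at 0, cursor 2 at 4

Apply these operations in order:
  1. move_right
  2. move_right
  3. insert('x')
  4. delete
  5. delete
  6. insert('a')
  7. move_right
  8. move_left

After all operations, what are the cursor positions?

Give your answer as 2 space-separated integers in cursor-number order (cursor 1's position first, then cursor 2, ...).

Answer: 2 3

Derivation:
After op 1 (move_right): buffer="rlae" (len 4), cursors c1@1 c2@4, authorship ....
After op 2 (move_right): buffer="rlae" (len 4), cursors c1@2 c2@4, authorship ....
After op 3 (insert('x')): buffer="rlxaex" (len 6), cursors c1@3 c2@6, authorship ..1..2
After op 4 (delete): buffer="rlae" (len 4), cursors c1@2 c2@4, authorship ....
After op 5 (delete): buffer="ra" (len 2), cursors c1@1 c2@2, authorship ..
After op 6 (insert('a')): buffer="raaa" (len 4), cursors c1@2 c2@4, authorship .1.2
After op 7 (move_right): buffer="raaa" (len 4), cursors c1@3 c2@4, authorship .1.2
After op 8 (move_left): buffer="raaa" (len 4), cursors c1@2 c2@3, authorship .1.2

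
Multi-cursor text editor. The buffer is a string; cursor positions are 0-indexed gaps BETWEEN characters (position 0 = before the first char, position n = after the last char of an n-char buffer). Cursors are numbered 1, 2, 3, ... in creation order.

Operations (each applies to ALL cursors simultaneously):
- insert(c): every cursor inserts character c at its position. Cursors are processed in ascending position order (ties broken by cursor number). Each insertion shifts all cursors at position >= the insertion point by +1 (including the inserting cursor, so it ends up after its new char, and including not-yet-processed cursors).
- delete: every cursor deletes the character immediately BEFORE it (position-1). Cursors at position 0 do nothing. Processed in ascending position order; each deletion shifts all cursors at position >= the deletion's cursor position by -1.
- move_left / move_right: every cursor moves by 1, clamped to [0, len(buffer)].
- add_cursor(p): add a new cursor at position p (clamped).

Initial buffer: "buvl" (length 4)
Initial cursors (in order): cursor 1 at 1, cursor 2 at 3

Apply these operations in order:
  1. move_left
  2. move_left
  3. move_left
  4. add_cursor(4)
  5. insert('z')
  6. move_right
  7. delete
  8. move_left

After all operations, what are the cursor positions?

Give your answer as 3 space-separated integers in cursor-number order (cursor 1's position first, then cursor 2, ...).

After op 1 (move_left): buffer="buvl" (len 4), cursors c1@0 c2@2, authorship ....
After op 2 (move_left): buffer="buvl" (len 4), cursors c1@0 c2@1, authorship ....
After op 3 (move_left): buffer="buvl" (len 4), cursors c1@0 c2@0, authorship ....
After op 4 (add_cursor(4)): buffer="buvl" (len 4), cursors c1@0 c2@0 c3@4, authorship ....
After op 5 (insert('z')): buffer="zzbuvlz" (len 7), cursors c1@2 c2@2 c3@7, authorship 12....3
After op 6 (move_right): buffer="zzbuvlz" (len 7), cursors c1@3 c2@3 c3@7, authorship 12....3
After op 7 (delete): buffer="zuvl" (len 4), cursors c1@1 c2@1 c3@4, authorship 1...
After op 8 (move_left): buffer="zuvl" (len 4), cursors c1@0 c2@0 c3@3, authorship 1...

Answer: 0 0 3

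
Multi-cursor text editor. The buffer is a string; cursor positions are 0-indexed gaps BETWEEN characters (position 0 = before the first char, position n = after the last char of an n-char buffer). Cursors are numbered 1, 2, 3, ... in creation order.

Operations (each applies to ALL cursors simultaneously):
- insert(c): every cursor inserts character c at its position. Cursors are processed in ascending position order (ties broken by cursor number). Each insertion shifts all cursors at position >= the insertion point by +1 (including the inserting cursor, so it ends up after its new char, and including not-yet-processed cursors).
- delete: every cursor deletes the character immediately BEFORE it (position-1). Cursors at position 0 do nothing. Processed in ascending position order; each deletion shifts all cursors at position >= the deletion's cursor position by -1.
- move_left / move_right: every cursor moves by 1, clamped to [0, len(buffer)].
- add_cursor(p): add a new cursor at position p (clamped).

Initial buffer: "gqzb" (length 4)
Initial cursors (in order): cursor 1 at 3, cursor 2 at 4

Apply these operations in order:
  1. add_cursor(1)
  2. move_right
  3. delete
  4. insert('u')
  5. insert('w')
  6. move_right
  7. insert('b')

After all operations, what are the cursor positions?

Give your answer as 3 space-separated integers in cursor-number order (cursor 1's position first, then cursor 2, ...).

Answer: 10 10 10

Derivation:
After op 1 (add_cursor(1)): buffer="gqzb" (len 4), cursors c3@1 c1@3 c2@4, authorship ....
After op 2 (move_right): buffer="gqzb" (len 4), cursors c3@2 c1@4 c2@4, authorship ....
After op 3 (delete): buffer="g" (len 1), cursors c1@1 c2@1 c3@1, authorship .
After op 4 (insert('u')): buffer="guuu" (len 4), cursors c1@4 c2@4 c3@4, authorship .123
After op 5 (insert('w')): buffer="guuuwww" (len 7), cursors c1@7 c2@7 c3@7, authorship .123123
After op 6 (move_right): buffer="guuuwww" (len 7), cursors c1@7 c2@7 c3@7, authorship .123123
After op 7 (insert('b')): buffer="guuuwwwbbb" (len 10), cursors c1@10 c2@10 c3@10, authorship .123123123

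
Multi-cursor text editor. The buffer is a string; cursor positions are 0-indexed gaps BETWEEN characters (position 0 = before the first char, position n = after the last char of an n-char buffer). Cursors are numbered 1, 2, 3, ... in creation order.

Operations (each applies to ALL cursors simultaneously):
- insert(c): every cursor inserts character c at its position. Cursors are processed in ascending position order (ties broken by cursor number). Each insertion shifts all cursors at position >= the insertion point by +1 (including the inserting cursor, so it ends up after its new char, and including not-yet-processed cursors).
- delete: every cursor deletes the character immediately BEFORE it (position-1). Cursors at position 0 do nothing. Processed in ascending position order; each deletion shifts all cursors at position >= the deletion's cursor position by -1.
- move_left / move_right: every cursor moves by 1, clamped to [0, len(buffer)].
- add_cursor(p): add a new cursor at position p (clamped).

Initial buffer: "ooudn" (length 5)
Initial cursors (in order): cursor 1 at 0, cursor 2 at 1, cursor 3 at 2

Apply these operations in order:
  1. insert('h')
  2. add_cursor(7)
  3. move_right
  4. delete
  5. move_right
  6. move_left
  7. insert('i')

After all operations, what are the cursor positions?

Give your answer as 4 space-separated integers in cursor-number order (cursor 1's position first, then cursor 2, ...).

After op 1 (insert('h')): buffer="hohohudn" (len 8), cursors c1@1 c2@3 c3@5, authorship 1.2.3...
After op 2 (add_cursor(7)): buffer="hohohudn" (len 8), cursors c1@1 c2@3 c3@5 c4@7, authorship 1.2.3...
After op 3 (move_right): buffer="hohohudn" (len 8), cursors c1@2 c2@4 c3@6 c4@8, authorship 1.2.3...
After op 4 (delete): buffer="hhhd" (len 4), cursors c1@1 c2@2 c3@3 c4@4, authorship 123.
After op 5 (move_right): buffer="hhhd" (len 4), cursors c1@2 c2@3 c3@4 c4@4, authorship 123.
After op 6 (move_left): buffer="hhhd" (len 4), cursors c1@1 c2@2 c3@3 c4@3, authorship 123.
After op 7 (insert('i')): buffer="hihihiid" (len 8), cursors c1@2 c2@4 c3@7 c4@7, authorship 1122334.

Answer: 2 4 7 7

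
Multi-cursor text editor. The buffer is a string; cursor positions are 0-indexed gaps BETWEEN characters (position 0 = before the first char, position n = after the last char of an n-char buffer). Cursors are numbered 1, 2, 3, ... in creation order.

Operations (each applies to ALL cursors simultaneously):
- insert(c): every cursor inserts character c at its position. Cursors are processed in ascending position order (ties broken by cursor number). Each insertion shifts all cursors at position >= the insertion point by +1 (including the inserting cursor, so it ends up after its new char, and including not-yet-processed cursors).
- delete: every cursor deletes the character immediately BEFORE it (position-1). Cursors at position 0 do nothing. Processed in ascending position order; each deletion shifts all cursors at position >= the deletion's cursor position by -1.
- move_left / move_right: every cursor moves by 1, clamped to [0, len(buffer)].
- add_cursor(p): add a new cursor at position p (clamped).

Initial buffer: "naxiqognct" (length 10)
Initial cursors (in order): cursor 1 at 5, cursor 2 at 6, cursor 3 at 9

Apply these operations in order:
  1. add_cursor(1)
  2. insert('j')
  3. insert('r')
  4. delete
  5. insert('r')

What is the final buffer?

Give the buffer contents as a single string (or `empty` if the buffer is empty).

After op 1 (add_cursor(1)): buffer="naxiqognct" (len 10), cursors c4@1 c1@5 c2@6 c3@9, authorship ..........
After op 2 (insert('j')): buffer="njaxiqjojgncjt" (len 14), cursors c4@2 c1@7 c2@9 c3@13, authorship .4....1.2...3.
After op 3 (insert('r')): buffer="njraxiqjrojrgncjrt" (len 18), cursors c4@3 c1@9 c2@12 c3@17, authorship .44....11.22...33.
After op 4 (delete): buffer="njaxiqjojgncjt" (len 14), cursors c4@2 c1@7 c2@9 c3@13, authorship .4....1.2...3.
After op 5 (insert('r')): buffer="njraxiqjrojrgncjrt" (len 18), cursors c4@3 c1@9 c2@12 c3@17, authorship .44....11.22...33.

Answer: njraxiqjrojrgncjrt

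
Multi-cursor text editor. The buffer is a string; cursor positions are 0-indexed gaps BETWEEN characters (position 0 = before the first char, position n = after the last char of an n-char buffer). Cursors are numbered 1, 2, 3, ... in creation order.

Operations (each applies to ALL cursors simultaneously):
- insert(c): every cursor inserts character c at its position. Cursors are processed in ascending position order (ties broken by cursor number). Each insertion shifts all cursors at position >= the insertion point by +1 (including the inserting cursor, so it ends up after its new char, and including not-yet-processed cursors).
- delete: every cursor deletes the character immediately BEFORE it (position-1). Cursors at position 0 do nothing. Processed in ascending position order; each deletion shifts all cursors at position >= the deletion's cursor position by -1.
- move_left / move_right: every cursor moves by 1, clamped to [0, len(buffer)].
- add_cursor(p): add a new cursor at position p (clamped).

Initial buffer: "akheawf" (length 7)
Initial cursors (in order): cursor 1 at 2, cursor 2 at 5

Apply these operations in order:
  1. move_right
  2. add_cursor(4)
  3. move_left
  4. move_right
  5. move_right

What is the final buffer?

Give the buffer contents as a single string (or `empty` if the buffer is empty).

After op 1 (move_right): buffer="akheawf" (len 7), cursors c1@3 c2@6, authorship .......
After op 2 (add_cursor(4)): buffer="akheawf" (len 7), cursors c1@3 c3@4 c2@6, authorship .......
After op 3 (move_left): buffer="akheawf" (len 7), cursors c1@2 c3@3 c2@5, authorship .......
After op 4 (move_right): buffer="akheawf" (len 7), cursors c1@3 c3@4 c2@6, authorship .......
After op 5 (move_right): buffer="akheawf" (len 7), cursors c1@4 c3@5 c2@7, authorship .......

Answer: akheawf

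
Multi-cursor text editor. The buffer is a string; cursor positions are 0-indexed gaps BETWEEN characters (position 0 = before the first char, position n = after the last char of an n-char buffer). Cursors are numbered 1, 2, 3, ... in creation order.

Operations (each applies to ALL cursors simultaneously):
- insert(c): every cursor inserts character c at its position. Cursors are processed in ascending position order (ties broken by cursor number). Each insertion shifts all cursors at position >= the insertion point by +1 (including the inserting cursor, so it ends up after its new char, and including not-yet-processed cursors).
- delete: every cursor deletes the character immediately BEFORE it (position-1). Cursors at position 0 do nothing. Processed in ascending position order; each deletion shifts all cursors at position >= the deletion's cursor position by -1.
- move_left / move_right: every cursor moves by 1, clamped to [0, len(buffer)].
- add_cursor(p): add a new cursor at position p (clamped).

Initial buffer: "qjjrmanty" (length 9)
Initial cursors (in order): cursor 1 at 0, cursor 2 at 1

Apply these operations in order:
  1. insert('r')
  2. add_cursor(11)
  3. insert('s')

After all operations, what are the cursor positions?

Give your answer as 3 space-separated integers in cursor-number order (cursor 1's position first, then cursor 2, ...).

After op 1 (insert('r')): buffer="rqrjjrmanty" (len 11), cursors c1@1 c2@3, authorship 1.2........
After op 2 (add_cursor(11)): buffer="rqrjjrmanty" (len 11), cursors c1@1 c2@3 c3@11, authorship 1.2........
After op 3 (insert('s')): buffer="rsqrsjjrmantys" (len 14), cursors c1@2 c2@5 c3@14, authorship 11.22........3

Answer: 2 5 14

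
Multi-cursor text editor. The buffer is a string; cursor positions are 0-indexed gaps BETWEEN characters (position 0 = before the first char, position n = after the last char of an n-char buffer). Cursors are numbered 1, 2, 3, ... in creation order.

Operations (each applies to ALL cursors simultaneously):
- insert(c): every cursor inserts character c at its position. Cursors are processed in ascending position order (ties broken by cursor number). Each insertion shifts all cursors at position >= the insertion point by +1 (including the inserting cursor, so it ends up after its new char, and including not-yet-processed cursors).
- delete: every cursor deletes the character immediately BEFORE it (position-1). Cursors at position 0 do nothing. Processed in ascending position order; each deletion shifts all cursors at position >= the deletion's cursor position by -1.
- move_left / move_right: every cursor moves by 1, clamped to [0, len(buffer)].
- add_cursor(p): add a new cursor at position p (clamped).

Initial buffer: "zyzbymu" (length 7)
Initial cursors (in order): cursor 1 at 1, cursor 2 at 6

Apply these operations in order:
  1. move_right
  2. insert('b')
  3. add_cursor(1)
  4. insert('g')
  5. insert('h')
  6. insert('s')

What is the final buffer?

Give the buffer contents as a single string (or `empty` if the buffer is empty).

Answer: zghsybghszbymubghs

Derivation:
After op 1 (move_right): buffer="zyzbymu" (len 7), cursors c1@2 c2@7, authorship .......
After op 2 (insert('b')): buffer="zybzbymub" (len 9), cursors c1@3 c2@9, authorship ..1.....2
After op 3 (add_cursor(1)): buffer="zybzbymub" (len 9), cursors c3@1 c1@3 c2@9, authorship ..1.....2
After op 4 (insert('g')): buffer="zgybgzbymubg" (len 12), cursors c3@2 c1@5 c2@12, authorship .3.11.....22
After op 5 (insert('h')): buffer="zghybghzbymubgh" (len 15), cursors c3@3 c1@7 c2@15, authorship .33.111.....222
After op 6 (insert('s')): buffer="zghsybghszbymubghs" (len 18), cursors c3@4 c1@9 c2@18, authorship .333.1111.....2222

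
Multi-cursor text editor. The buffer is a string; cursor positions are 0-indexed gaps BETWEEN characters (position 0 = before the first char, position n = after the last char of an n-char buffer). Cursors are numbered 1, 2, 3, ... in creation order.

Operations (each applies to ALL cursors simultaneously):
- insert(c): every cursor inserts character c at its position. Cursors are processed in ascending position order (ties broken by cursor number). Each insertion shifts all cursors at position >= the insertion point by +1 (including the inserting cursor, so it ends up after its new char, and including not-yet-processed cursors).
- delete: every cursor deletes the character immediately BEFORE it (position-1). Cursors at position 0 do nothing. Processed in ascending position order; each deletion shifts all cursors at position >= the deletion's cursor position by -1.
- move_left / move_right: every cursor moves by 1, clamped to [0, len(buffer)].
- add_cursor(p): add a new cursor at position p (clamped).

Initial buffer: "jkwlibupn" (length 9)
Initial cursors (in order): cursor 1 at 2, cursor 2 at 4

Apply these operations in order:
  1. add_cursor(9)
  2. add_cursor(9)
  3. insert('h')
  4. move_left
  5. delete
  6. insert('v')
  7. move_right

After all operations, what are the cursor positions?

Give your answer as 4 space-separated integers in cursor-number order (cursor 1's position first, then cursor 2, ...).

After op 1 (add_cursor(9)): buffer="jkwlibupn" (len 9), cursors c1@2 c2@4 c3@9, authorship .........
After op 2 (add_cursor(9)): buffer="jkwlibupn" (len 9), cursors c1@2 c2@4 c3@9 c4@9, authorship .........
After op 3 (insert('h')): buffer="jkhwlhibupnhh" (len 13), cursors c1@3 c2@6 c3@13 c4@13, authorship ..1..2.....34
After op 4 (move_left): buffer="jkhwlhibupnhh" (len 13), cursors c1@2 c2@5 c3@12 c4@12, authorship ..1..2.....34
After op 5 (delete): buffer="jhwhibuph" (len 9), cursors c1@1 c2@3 c3@8 c4@8, authorship .1.2....4
After op 6 (insert('v')): buffer="jvhwvhibupvvh" (len 13), cursors c1@2 c2@5 c3@12 c4@12, authorship .11.22....344
After op 7 (move_right): buffer="jvhwvhibupvvh" (len 13), cursors c1@3 c2@6 c3@13 c4@13, authorship .11.22....344

Answer: 3 6 13 13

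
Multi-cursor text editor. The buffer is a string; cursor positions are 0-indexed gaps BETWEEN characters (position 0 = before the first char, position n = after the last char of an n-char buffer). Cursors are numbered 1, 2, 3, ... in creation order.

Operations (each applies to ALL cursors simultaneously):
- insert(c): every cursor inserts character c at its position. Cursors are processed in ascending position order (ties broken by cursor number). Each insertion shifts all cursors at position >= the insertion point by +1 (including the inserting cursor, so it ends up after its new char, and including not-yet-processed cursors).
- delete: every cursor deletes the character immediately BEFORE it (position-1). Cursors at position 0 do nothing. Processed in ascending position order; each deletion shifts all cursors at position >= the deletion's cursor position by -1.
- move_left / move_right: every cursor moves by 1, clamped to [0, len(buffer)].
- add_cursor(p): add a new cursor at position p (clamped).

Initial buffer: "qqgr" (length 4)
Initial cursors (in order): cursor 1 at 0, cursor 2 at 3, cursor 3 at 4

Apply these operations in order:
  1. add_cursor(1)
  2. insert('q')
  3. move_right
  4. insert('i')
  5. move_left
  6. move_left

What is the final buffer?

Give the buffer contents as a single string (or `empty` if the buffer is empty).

Answer: qqiqqigqriqi

Derivation:
After op 1 (add_cursor(1)): buffer="qqgr" (len 4), cursors c1@0 c4@1 c2@3 c3@4, authorship ....
After op 2 (insert('q')): buffer="qqqqgqrq" (len 8), cursors c1@1 c4@3 c2@6 c3@8, authorship 1.4..2.3
After op 3 (move_right): buffer="qqqqgqrq" (len 8), cursors c1@2 c4@4 c2@7 c3@8, authorship 1.4..2.3
After op 4 (insert('i')): buffer="qqiqqigqriqi" (len 12), cursors c1@3 c4@6 c2@10 c3@12, authorship 1.14.4.2.233
After op 5 (move_left): buffer="qqiqqigqriqi" (len 12), cursors c1@2 c4@5 c2@9 c3@11, authorship 1.14.4.2.233
After op 6 (move_left): buffer="qqiqqigqriqi" (len 12), cursors c1@1 c4@4 c2@8 c3@10, authorship 1.14.4.2.233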